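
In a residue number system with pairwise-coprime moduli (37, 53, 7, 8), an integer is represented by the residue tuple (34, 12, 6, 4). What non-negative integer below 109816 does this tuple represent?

51316

Combine the congruences pairwise.
From x ≡ 34 (mod 37) write x = 34 + 37t. Substituting into x ≡ 12 (mod 53) gives 37t ≡ 31 (mod 53), and since 37⁻¹ ≡ 43 (mod 53), t ≡ 8. Hence x ≡ 34 + 37·8 = 330 (mod 1961).
From x ≡ 330 (mod 1961) write x = 330 + 1961t. Substituting into x ≡ 6 (mod 7) gives 1961t ≡ 5 (mod 7), and since 1⁻¹ ≡ 1 (mod 7), t ≡ 5. Hence x ≡ 330 + 1961·5 = 10135 (mod 13727).
From x ≡ 10135 (mod 13727) write x = 10135 + 13727t. Substituting into x ≡ 4 (mod 8) gives 13727t ≡ 5 (mod 8), and since 7⁻¹ ≡ 7 (mod 8), t ≡ 3. Hence x ≡ 10135 + 13727·3 = 51316 (mod 109816).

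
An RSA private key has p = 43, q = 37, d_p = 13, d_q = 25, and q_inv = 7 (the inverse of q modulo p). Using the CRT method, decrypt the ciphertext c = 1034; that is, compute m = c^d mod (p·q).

1312

m₁ = c^(d_p) mod p: c ≡ 2 (mod 43), and 2^13 mod 43 = 22.
m₂ = c^(d_q) mod q: c ≡ 35 (mod 37), and 35^25 mod 37 = 17.
h = q_inv·(m₁ − m₂) mod p = 7·(22 − 17) mod 43 = 35.
m = m₂ + h·q = 17 + 35·37 = 1312.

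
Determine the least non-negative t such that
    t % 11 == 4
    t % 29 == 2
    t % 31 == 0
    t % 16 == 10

8122

From t ≡ 4 (mod 11) write t = 4 + 11s. Substituting into t ≡ 2 (mod 29) gives 11s ≡ 27 (mod 29), and since 11⁻¹ ≡ 8 (mod 29), s ≡ 13. Hence t ≡ 4 + 11·13 = 147 (mod 319).
From t ≡ 147 (mod 319) write t = 147 + 319s. Substituting into t ≡ 0 (mod 31) gives 319s ≡ 8 (mod 31), and since 9⁻¹ ≡ 7 (mod 31), s ≡ 25. Hence t ≡ 147 + 319·25 = 8122 (mod 9889).
From t ≡ 8122 (mod 9889) write t = 8122 + 9889s. Substituting into t ≡ 10 (mod 16) gives 9889s ≡ 0 (mod 16), and since 1⁻¹ ≡ 1 (mod 16), s ≡ 0. Hence t ≡ 8122 + 9889·0 = 8122 (mod 158224).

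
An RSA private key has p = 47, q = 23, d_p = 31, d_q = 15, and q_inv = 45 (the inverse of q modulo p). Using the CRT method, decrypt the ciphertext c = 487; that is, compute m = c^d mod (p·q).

1038

m₁ = c^(d_p) mod p: c ≡ 17 (mod 47), and 17^31 mod 47 = 4.
m₂ = c^(d_q) mod q: c ≡ 4 (mod 23), and 4^15 mod 23 = 3.
h = q_inv·(m₁ − m₂) mod p = 45·(4 − 3) mod 47 = 45.
m = m₂ + h·q = 3 + 45·23 = 1038.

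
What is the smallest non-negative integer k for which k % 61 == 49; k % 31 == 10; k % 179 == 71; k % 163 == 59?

Combine the congruences pairwise.
From k ≡ 49 (mod 61) write k = 49 + 61t. Substituting into k ≡ 10 (mod 31) gives 61t ≡ 23 (mod 31), and since 30⁻¹ ≡ 30 (mod 31), t ≡ 8. Hence k ≡ 49 + 61·8 = 537 (mod 1891).
From k ≡ 537 (mod 1891) write k = 537 + 1891t. Substituting into k ≡ 71 (mod 179) gives 1891t ≡ 71 (mod 179), and since 101⁻¹ ≡ 39 (mod 179), t ≡ 84. Hence k ≡ 537 + 1891·84 = 159381 (mod 338489).
From k ≡ 159381 (mod 338489) write k = 159381 + 338489t. Substituting into k ≡ 59 (mod 163) gives 338489t ≡ 92 (mod 163), and since 101⁻¹ ≡ 92 (mod 163), t ≡ 151. Hence k ≡ 159381 + 338489·151 = 51271220 (mod 55173707).

51271220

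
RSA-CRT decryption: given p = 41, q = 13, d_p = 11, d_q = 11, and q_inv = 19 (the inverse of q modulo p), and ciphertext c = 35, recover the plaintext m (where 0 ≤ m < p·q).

m₁ = c^(d_p) mod p: c ≡ 35 (mod 41), and 35^11 mod 41 = 13.
m₂ = c^(d_q) mod q: c ≡ 9 (mod 13), and 9^11 mod 13 = 3.
h = q_inv·(m₁ − m₂) mod p = 19·(13 − 3) mod 41 = 26.
m = m₂ + h·q = 3 + 26·13 = 341.

341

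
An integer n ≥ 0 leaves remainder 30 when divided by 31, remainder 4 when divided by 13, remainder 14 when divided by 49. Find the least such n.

The moduli are pairwise coprime; M = 31·13·49 = 19747.
M/31 = 637; 637 ≡ 17 (mod 31); 17·11 ≡ 1, so inverse 11.
M/13 = 1519; 1519 ≡ 11 (mod 13); 11·6 ≡ 1, so inverse 6.
M/49 = 403; 403 ≡ 11 (mod 49); 11·9 ≡ 1, so inverse 9.
n ≡ 30·637·11 + 4·1519·6 + 14·403·9 = 297444.
297444 mod 19747 = 1239.

1239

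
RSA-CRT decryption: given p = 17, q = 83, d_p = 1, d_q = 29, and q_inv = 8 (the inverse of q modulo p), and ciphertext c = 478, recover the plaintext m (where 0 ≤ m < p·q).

1005

m₁ = c^(d_p) mod p: c ≡ 2 (mod 17), and 2^1 mod 17 = 2.
m₂ = c^(d_q) mod q: c ≡ 63 (mod 83), and 63^29 mod 83 = 9.
h = q_inv·(m₁ − m₂) mod p = 8·(2 − 9) mod 17 = 12.
m = m₂ + h·q = 9 + 12·83 = 1005.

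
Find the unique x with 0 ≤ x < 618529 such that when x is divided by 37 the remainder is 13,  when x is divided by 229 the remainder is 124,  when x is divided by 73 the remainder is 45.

The moduli are pairwise coprime; N = 37·229·73 = 618529.
N/37 = 16717; 16717 ≡ 30 (mod 37); 30·21 ≡ 1, so inverse 21.
N/229 = 2701; 2701 ≡ 182 (mod 229); 182·190 ≡ 1, so inverse 190.
N/73 = 8473; 8473 ≡ 5 (mod 73); 5·44 ≡ 1, so inverse 44.
x ≡ 13·16717·21 + 124·2701·190 + 45·8473·44 = 84975841.
84975841 mod 618529 = 237368.

237368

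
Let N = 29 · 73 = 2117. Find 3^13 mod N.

Mod 29: 3 ≡ 3; 3^13 ≡ 19 (mod 29).
Mod 73: 3 ≡ 3; 3^13 ≡ 3 (mod 73).
Combine by CRT: x ≡ 19 (mod 29), x ≡ 3 (mod 73) ⇒ x ≡ 222 (mod 2117).

222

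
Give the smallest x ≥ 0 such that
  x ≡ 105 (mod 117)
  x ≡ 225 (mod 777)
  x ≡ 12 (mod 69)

405042

Combine the congruences pairwise.
gcd(117, 777) = 3 and 3 | (225 − 105), so the pair is consistent; merging gives x ≡ 11103 (mod 30303), where 30303 = lcm(117, 777).
gcd(30303, 69) = 3 and 3 | (12 − 11103), so the pair is consistent; merging gives x ≡ 405042 (mod 696969), where 696969 = lcm(30303, 69).
The solution is unique modulo lcm(117, 777, 69) = 696969.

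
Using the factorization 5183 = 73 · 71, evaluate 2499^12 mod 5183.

4598

Mod 73: 2499 ≡ 17; 17^12 ≡ 72 (mod 73).
Mod 71: 2499 ≡ 14; 14^12 ≡ 54 (mod 71).
Combine by CRT: x ≡ 72 (mod 73), x ≡ 54 (mod 71) ⇒ x ≡ 4598 (mod 5183).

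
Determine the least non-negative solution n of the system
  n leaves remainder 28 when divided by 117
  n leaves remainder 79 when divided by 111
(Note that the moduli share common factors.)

3187

Combine the congruences pairwise.
gcd(117, 111) = 3 and 3 | (79 − 28), so the pair is consistent; merging gives n ≡ 3187 (mod 4329), where 4329 = lcm(117, 111).
The solution is unique modulo lcm(117, 111) = 4329.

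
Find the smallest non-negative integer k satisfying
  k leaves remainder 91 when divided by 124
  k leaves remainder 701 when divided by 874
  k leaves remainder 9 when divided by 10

gcd(124, 874) = 2 and 2 | (701 − 91), so the pair is consistent; merging gives k ≡ 38283 (mod 54188), where 54188 = lcm(124, 874).
gcd(54188, 10) = 2 and 2 | (9 − 38283), so the pair is consistent; merging gives k ≡ 146659 (mod 270940), where 270940 = lcm(54188, 10).
The solution is unique modulo lcm(124, 874, 10) = 270940.

146659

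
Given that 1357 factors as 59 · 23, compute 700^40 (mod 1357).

193

Mod 59: 700 ≡ 51; 51^40 ≡ 16 (mod 59).
Mod 23: 700 ≡ 10; by Fermat, exponent reduces to 40 mod 22 = 18; 10^18 ≡ 9 (mod 23).
Combine by CRT: x ≡ 16 (mod 59), x ≡ 9 (mod 23) ⇒ x ≡ 193 (mod 1357).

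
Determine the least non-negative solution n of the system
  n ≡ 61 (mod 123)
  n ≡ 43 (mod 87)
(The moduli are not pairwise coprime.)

Combine the congruences pairwise.
gcd(123, 87) = 3 and 3 | (43 − 61), so the pair is consistent; merging gives n ≡ 1783 (mod 3567), where 3567 = lcm(123, 87).
The solution is unique modulo lcm(123, 87) = 3567.

1783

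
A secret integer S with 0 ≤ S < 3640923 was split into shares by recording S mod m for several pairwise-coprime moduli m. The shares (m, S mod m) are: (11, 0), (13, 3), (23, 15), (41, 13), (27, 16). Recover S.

1225708

The moduli are pairwise coprime; N = 11·13·23·41·27 = 3640923.
N/11 = 330993; 330993 ≡ 3 (mod 11); 3·4 ≡ 1, so inverse 4.
N/13 = 280071; 280071 ≡ 12 (mod 13); 12·12 ≡ 1, so inverse 12.
N/23 = 158301; 158301 ≡ 15 (mod 23); 15·20 ≡ 1, so inverse 20.
N/41 = 88803; 88803 ≡ 38 (mod 41); 38·27 ≡ 1, so inverse 27.
N/27 = 134849; 134849 ≡ 11 (mod 27); 11·5 ≡ 1, so inverse 5.
S ≡ 0·330993·4 + 3·280071·12 + 15·158301·20 + 13·88803·27 + 16·134849·5 = 99530629.
99530629 mod 3640923 = 1225708.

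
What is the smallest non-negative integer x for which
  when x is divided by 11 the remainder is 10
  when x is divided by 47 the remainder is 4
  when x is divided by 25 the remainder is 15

615

From x ≡ 10 (mod 11) write x = 10 + 11t. Substituting into x ≡ 4 (mod 47) gives 11t ≡ 41 (mod 47), and since 11⁻¹ ≡ 30 (mod 47), t ≡ 8. Hence x ≡ 10 + 11·8 = 98 (mod 517).
From x ≡ 98 (mod 517) write x = 98 + 517t. Substituting into x ≡ 15 (mod 25) gives 517t ≡ 17 (mod 25), and since 17⁻¹ ≡ 3 (mod 25), t ≡ 1. Hence x ≡ 98 + 517·1 = 615 (mod 12925).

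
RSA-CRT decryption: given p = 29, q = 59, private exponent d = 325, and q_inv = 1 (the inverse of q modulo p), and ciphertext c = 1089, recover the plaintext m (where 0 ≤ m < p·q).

d_p = d mod (p−1) = 325 mod 28 = 17; d_q = d mod (q−1) = 35.
m₁ = c^(d_p) mod p: c ≡ 16 (mod 29), and 16^17 mod 29 = 7.
m₂ = c^(d_q) mod q: c ≡ 27 (mod 59), and 27^35 mod 59 = 57.
h = q_inv·(m₁ − m₂) mod p = 1·(7 − 57) mod 29 = 8.
m = m₂ + h·q = 57 + 8·59 = 529.

529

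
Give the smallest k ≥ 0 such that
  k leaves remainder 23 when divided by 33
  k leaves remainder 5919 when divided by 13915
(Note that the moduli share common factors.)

33749

Combine the congruences pairwise.
gcd(33, 13915) = 11 and 11 | (5919 − 23), so the pair is consistent; merging gives k ≡ 33749 (mod 41745), where 41745 = lcm(33, 13915).
The solution is unique modulo lcm(33, 13915) = 41745.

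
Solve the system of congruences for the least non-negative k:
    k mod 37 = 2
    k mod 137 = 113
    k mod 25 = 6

111631

Combine the congruences pairwise.
From k ≡ 2 (mod 37) write k = 2 + 37t. Substituting into k ≡ 113 (mod 137) gives 37t ≡ 111 (mod 137), and since 37⁻¹ ≡ 100 (mod 137), t ≡ 3. Hence k ≡ 2 + 37·3 = 113 (mod 5069).
From k ≡ 113 (mod 5069) write k = 113 + 5069t. Substituting into k ≡ 6 (mod 25) gives 5069t ≡ 18 (mod 25), and since 19⁻¹ ≡ 4 (mod 25), t ≡ 22. Hence k ≡ 113 + 5069·22 = 111631 (mod 126725).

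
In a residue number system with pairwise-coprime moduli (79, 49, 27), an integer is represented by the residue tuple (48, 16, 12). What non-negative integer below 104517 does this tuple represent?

From x ≡ 48 (mod 79) write x = 48 + 79t. Substituting into x ≡ 16 (mod 49) gives 79t ≡ 17 (mod 49), and since 30⁻¹ ≡ 18 (mod 49), t ≡ 12. Hence x ≡ 48 + 79·12 = 996 (mod 3871).
From x ≡ 996 (mod 3871) write x = 996 + 3871t. Substituting into x ≡ 12 (mod 27) gives 3871t ≡ 15 (mod 27), and since 10⁻¹ ≡ 19 (mod 27), t ≡ 15. Hence x ≡ 996 + 3871·15 = 59061 (mod 104517).

59061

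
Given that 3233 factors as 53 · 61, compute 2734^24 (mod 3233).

916

Mod 53: 2734 ≡ 31; 31^24 ≡ 15 (mod 53).
Mod 61: 2734 ≡ 50; 50^24 ≡ 1 (mod 61).
Combine by CRT: x ≡ 15 (mod 53), x ≡ 1 (mod 61) ⇒ x ≡ 916 (mod 3233).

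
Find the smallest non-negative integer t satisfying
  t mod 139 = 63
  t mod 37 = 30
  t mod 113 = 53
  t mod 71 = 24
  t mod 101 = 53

From t ≡ 63 (mod 139) write t = 63 + 139s. Substituting into t ≡ 30 (mod 37) gives 139s ≡ 4 (mod 37), and since 28⁻¹ ≡ 4 (mod 37), s ≡ 16. Hence t ≡ 63 + 139·16 = 2287 (mod 5143).
From t ≡ 2287 (mod 5143) write t = 2287 + 5143s. Substituting into t ≡ 53 (mod 113) gives 5143s ≡ 26 (mod 113), and since 58⁻¹ ≡ 76 (mod 113), s ≡ 55. Hence t ≡ 2287 + 5143·55 = 285152 (mod 581159).
From t ≡ 285152 (mod 581159) write t = 285152 + 581159s. Substituting into t ≡ 24 (mod 71) gives 581159s ≡ 8 (mod 71), and since 24⁻¹ ≡ 3 (mod 71), s ≡ 24. Hence t ≡ 285152 + 581159·24 = 14232968 (mod 41262289).
From t ≡ 14232968 (mod 41262289) write t = 14232968 + 41262289s. Substituting into t ≡ 53 (mod 101) gives 41262289s ≡ 5 (mod 101), and since 52⁻¹ ≡ 68 (mod 101), s ≡ 37. Hence t ≡ 14232968 + 41262289·37 = 1540937661 (mod 4167491189).

1540937661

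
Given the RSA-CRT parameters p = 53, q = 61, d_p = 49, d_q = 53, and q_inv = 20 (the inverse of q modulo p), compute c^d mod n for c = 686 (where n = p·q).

m₁ = c^(d_p) mod p: c ≡ 50 (mod 53), and 50^49 mod 53 = 51.
m₂ = c^(d_q) mod q: c ≡ 15 (mod 61), and 15^53 mod 61 = 25.
h = q_inv·(m₁ − m₂) mod p = 20·(51 − 25) mod 53 = 43.
m = m₂ + h·q = 25 + 43·61 = 2648.

2648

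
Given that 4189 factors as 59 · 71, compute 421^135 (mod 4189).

2626

Mod 59: 421 ≡ 8; by Fermat, exponent reduces to 135 mod 58 = 19; 8^19 ≡ 30 (mod 59).
Mod 71: 421 ≡ 66; by Fermat, exponent reduces to 135 mod 70 = 65; 66^65 ≡ 70 (mod 71).
Combine by CRT: x ≡ 30 (mod 59), x ≡ 70 (mod 71) ⇒ x ≡ 2626 (mod 4189).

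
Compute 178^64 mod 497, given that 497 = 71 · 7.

Mod 71: 178 ≡ 36; 36^64 ≡ 64 (mod 71).
Mod 7: 178 ≡ 3; by Fermat, exponent reduces to 64 mod 6 = 4; 3^4 ≡ 4 (mod 7).
Combine by CRT: x ≡ 64 (mod 71), x ≡ 4 (mod 7) ⇒ x ≡ 277 (mod 497).

277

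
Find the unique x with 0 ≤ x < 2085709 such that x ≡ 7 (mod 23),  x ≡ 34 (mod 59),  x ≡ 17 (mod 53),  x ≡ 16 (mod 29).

From x ≡ 7 (mod 23) write x = 7 + 23t. Substituting into x ≡ 34 (mod 59) gives 23t ≡ 27 (mod 59), and since 23⁻¹ ≡ 18 (mod 59), t ≡ 14. Hence x ≡ 7 + 23·14 = 329 (mod 1357).
From x ≡ 329 (mod 1357) write x = 329 + 1357t. Substituting into x ≡ 17 (mod 53) gives 1357t ≡ 6 (mod 53), and since 32⁻¹ ≡ 5 (mod 53), t ≡ 30. Hence x ≡ 329 + 1357·30 = 41039 (mod 71921).
From x ≡ 41039 (mod 71921) write x = 41039 + 71921t. Substituting into x ≡ 16 (mod 29) gives 71921t ≡ 12 (mod 29), and since 1⁻¹ ≡ 1 (mod 29), t ≡ 12. Hence x ≡ 41039 + 71921·12 = 904091 (mod 2085709).

904091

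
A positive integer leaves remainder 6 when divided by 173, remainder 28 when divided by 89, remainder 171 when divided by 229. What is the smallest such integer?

1686756

The moduli are pairwise coprime; N = 173·89·229 = 3525913.
N/173 = 20381; 20381 ≡ 140 (mod 173); 140·152 ≡ 1, so inverse 152.
N/89 = 39617; 39617 ≡ 12 (mod 89); 12·52 ≡ 1, so inverse 52.
N/229 = 15397; 15397 ≡ 54 (mod 229); 54·123 ≡ 1, so inverse 123.
k ≡ 6·20381·152 + 28·39617·52 + 171·15397·123 = 400114925.
400114925 mod 3525913 = 1686756.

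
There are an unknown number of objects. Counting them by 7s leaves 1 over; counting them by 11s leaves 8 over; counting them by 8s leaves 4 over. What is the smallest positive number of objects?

Combine the congruences pairwise.
From N ≡ 1 (mod 7) write N = 1 + 7t. Substituting into N ≡ 8 (mod 11) gives 7t ≡ 7 (mod 11), and since 7⁻¹ ≡ 8 (mod 11), t ≡ 1. Hence N ≡ 1 + 7·1 = 8 (mod 77).
From N ≡ 8 (mod 77) write N = 8 + 77t. Substituting into N ≡ 4 (mod 8) gives 77t ≡ 4 (mod 8), and since 5⁻¹ ≡ 5 (mod 8), t ≡ 4. Hence N ≡ 8 + 77·4 = 316 (mod 616).

316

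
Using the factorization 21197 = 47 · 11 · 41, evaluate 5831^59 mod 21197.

Mod 47: 5831 ≡ 3; by Fermat, exponent reduces to 59 mod 46 = 13; 3^13 ≡ 36 (mod 47).
Mod 11: 5831 ≡ 1; by Fermat, exponent reduces to 59 mod 10 = 9; 1^9 ≡ 1 (mod 11).
Mod 41: 5831 ≡ 9; by Fermat, exponent reduces to 59 mod 40 = 19; 9^19 ≡ 32 (mod 41).
Combine by CRT: x ≡ 36 (mod 47), x ≡ 1 (mod 11), x ≡ 32 (mod 41) ⇒ x ≡ 14136 (mod 21197).

14136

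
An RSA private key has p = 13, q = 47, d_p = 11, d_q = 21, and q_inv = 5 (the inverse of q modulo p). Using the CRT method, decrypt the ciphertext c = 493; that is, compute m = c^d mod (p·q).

m₁ = c^(d_p) mod p: c ≡ 12 (mod 13), and 12^11 mod 13 = 12.
m₂ = c^(d_q) mod q: c ≡ 23 (mod 47), and 23^21 mod 47 = 43.
h = q_inv·(m₁ − m₂) mod p = 5·(12 − 43) mod 13 = 1.
m = m₂ + h·q = 43 + 1·47 = 90.

90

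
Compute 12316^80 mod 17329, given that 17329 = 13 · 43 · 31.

Mod 13: 12316 ≡ 5; by Fermat, exponent reduces to 80 mod 12 = 8; 5^8 ≡ 1 (mod 13).
Mod 43: 12316 ≡ 18; by Fermat, exponent reduces to 80 mod 42 = 38; 18^38 ≡ 10 (mod 43).
Mod 31: 12316 ≡ 9; by Fermat, exponent reduces to 80 mod 30 = 20; 9^20 ≡ 25 (mod 31).
Combine by CRT: x ≡ 1 (mod 13), x ≡ 10 (mod 43), x ≡ 25 (mod 31) ⇒ x ≡ 1730 (mod 17329).

1730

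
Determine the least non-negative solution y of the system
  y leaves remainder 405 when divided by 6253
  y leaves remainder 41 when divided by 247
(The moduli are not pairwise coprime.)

gcd(6253, 247) = 13 and 13 | (41 − 405), so the pair is consistent; merging gives y ≡ 50429 (mod 118807), where 118807 = lcm(6253, 247).
The solution is unique modulo lcm(6253, 247) = 118807.

50429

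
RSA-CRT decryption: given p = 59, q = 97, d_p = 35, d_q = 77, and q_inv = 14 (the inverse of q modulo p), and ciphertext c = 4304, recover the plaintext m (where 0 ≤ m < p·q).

m₁ = c^(d_p) mod p: c ≡ 56 (mod 59), and 56^35 mod 59 = 38.
m₂ = c^(d_q) mod q: c ≡ 36 (mod 97), and 36^77 mod 97 = 62.
h = q_inv·(m₁ − m₂) mod p = 14·(38 − 62) mod 59 = 18.
m = m₂ + h·q = 62 + 18·97 = 1808.

1808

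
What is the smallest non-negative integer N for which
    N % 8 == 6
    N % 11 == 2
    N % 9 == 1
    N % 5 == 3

The moduli are pairwise coprime; M = 8·11·9·5 = 3960.
M/8 = 495; 495 ≡ 7 (mod 8); 7·7 ≡ 1, so inverse 7.
M/11 = 360; 360 ≡ 8 (mod 11); 8·7 ≡ 1, so inverse 7.
M/9 = 440; 440 ≡ 8 (mod 9); 8·8 ≡ 1, so inverse 8.
M/5 = 792; 792 ≡ 2 (mod 5); 2·3 ≡ 1, so inverse 3.
N ≡ 6·495·7 + 2·360·7 + 1·440·8 + 3·792·3 = 36478.
36478 mod 3960 = 838.

838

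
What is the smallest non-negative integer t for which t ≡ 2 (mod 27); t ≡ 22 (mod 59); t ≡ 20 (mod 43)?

49169

The moduli are pairwise coprime; N = 27·59·43 = 68499.
N/27 = 2537; 2537 ≡ 26 (mod 27); 26·26 ≡ 1, so inverse 26.
N/59 = 1161; 1161 ≡ 40 (mod 59); 40·31 ≡ 1, so inverse 31.
N/43 = 1593; 1593 ≡ 2 (mod 43); 2·22 ≡ 1, so inverse 22.
t ≡ 2·2537·26 + 22·1161·31 + 20·1593·22 = 1624646.
1624646 mod 68499 = 49169.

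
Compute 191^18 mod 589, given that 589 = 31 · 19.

1

Mod 31: 191 ≡ 5; 5^18 ≡ 1 (mod 31).
Mod 19: 191 ≡ 1; since 18 | 18, by Fermat 1^18 ≡ 1 (mod 19).
Combine by CRT: x ≡ 1 (mod 31), x ≡ 1 (mod 19) ⇒ x ≡ 1 (mod 589).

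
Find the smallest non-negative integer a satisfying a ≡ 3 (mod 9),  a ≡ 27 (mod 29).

201

From a ≡ 3 (mod 9) write a = 3 + 9t. Substituting into a ≡ 27 (mod 29) gives 9t ≡ 24 (mod 29), and since 9⁻¹ ≡ 13 (mod 29), t ≡ 22. Hence a ≡ 3 + 9·22 = 201 (mod 261).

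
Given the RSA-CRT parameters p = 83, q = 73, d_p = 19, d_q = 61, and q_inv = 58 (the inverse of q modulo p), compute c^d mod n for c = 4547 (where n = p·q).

3410

m₁ = c^(d_p) mod p: c ≡ 65 (mod 83), and 65^19 mod 83 = 7.
m₂ = c^(d_q) mod q: c ≡ 21 (mod 73), and 21^61 mod 73 = 52.
h = q_inv·(m₁ − m₂) mod p = 58·(7 − 52) mod 83 = 46.
m = m₂ + h·q = 52 + 46·73 = 3410.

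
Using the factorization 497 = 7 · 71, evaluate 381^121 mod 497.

318

Mod 7: 381 ≡ 3; by Fermat, exponent reduces to 121 mod 6 = 1; 3^1 ≡ 3 (mod 7).
Mod 71: 381 ≡ 26; by Fermat, exponent reduces to 121 mod 70 = 51; 26^51 ≡ 34 (mod 71).
Combine by CRT: x ≡ 3 (mod 7), x ≡ 34 (mod 71) ⇒ x ≡ 318 (mod 497).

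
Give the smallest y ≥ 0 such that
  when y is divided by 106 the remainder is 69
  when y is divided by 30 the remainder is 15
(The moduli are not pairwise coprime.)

gcd(106, 30) = 2 and 2 | (15 − 69), so the pair is consistent; merging gives y ≡ 705 (mod 1590), where 1590 = lcm(106, 30).
The solution is unique modulo lcm(106, 30) = 1590.

705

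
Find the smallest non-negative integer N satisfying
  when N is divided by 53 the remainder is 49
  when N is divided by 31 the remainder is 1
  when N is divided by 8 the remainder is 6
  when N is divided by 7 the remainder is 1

68790

From N ≡ 49 (mod 53) write N = 49 + 53t. Substituting into N ≡ 1 (mod 31) gives 53t ≡ 14 (mod 31), and since 22⁻¹ ≡ 24 (mod 31), t ≡ 26. Hence N ≡ 49 + 53·26 = 1427 (mod 1643).
From N ≡ 1427 (mod 1643) write N = 1427 + 1643t. Substituting into N ≡ 6 (mod 8) gives 1643t ≡ 3 (mod 8), and since 3⁻¹ ≡ 3 (mod 8), t ≡ 1. Hence N ≡ 1427 + 1643·1 = 3070 (mod 13144).
From N ≡ 3070 (mod 13144) write N = 3070 + 13144t. Substituting into N ≡ 1 (mod 7) gives 13144t ≡ 4 (mod 7), and since 5⁻¹ ≡ 3 (mod 7), t ≡ 5. Hence N ≡ 3070 + 13144·5 = 68790 (mod 92008).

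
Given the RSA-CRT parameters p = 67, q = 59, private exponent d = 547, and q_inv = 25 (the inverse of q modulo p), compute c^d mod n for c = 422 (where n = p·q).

d_p = d mod (p−1) = 547 mod 66 = 19; d_q = d mod (q−1) = 25.
m₁ = c^(d_p) mod p: c ≡ 20 (mod 67), and 20^19 mod 67 = 11.
m₂ = c^(d_q) mod q: c ≡ 9 (mod 59), and 9^25 mod 59 = 5.
h = q_inv·(m₁ − m₂) mod p = 25·(11 − 5) mod 67 = 16.
m = m₂ + h·q = 5 + 16·59 = 949.

949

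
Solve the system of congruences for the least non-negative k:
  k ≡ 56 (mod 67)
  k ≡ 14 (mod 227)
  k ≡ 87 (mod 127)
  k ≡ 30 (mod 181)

291749948

Combine the congruences pairwise.
From k ≡ 56 (mod 67) write k = 56 + 67t. Substituting into k ≡ 14 (mod 227) gives 67t ≡ 185 (mod 227), and since 67⁻¹ ≡ 61 (mod 227), t ≡ 162. Hence k ≡ 56 + 67·162 = 10910 (mod 15209).
From k ≡ 10910 (mod 15209) write k = 10910 + 15209t. Substituting into k ≡ 87 (mod 127) gives 15209t ≡ 99 (mod 127), and since 96⁻¹ ≡ 86 (mod 127), t ≡ 5. Hence k ≡ 10910 + 15209·5 = 86955 (mod 1931543).
From k ≡ 86955 (mod 1931543) write k = 86955 + 1931543t. Substituting into k ≡ 30 (mod 181) gives 1931543t ≡ 136 (mod 181), and since 92⁻¹ ≡ 61 (mod 181), t ≡ 151. Hence k ≡ 86955 + 1931543·151 = 291749948 (mod 349609283).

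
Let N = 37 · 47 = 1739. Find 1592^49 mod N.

Mod 37: 1592 ≡ 1; by Fermat, exponent reduces to 49 mod 36 = 13; 1^13 ≡ 1 (mod 37).
Mod 47: 1592 ≡ 41; by Fermat, exponent reduces to 49 mod 46 = 3; 41^3 ≡ 19 (mod 47).
Combine by CRT: x ≡ 1 (mod 37), x ≡ 19 (mod 47) ⇒ x ≡ 630 (mod 1739).

630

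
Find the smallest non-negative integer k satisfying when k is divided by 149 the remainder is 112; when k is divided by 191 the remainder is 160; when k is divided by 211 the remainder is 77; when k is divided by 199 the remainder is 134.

From k ≡ 112 (mod 149) write k = 112 + 149t. Substituting into k ≡ 160 (mod 191) gives 149t ≡ 48 (mod 191), and since 149⁻¹ ≡ 50 (mod 191), t ≡ 108. Hence k ≡ 112 + 149·108 = 16204 (mod 28459).
From k ≡ 16204 (mod 28459) write k = 16204 + 28459t. Substituting into k ≡ 77 (mod 211) gives 28459t ≡ 120 (mod 211), and since 185⁻¹ ≡ 73 (mod 211), t ≡ 109. Hence k ≡ 16204 + 28459·109 = 3118235 (mod 6004849).
From k ≡ 3118235 (mod 6004849) write k = 3118235 + 6004849t. Substituting into k ≡ 134 (mod 199) gives 6004849t ≡ 30 (mod 199), and since 24⁻¹ ≡ 141 (mod 199), t ≡ 51. Hence k ≡ 3118235 + 6004849·51 = 309365534 (mod 1194964951).

309365534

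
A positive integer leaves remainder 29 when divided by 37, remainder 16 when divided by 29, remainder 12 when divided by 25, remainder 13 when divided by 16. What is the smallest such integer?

384237

The moduli are pairwise coprime; M = 37·29·25·16 = 429200.
M/37 = 11600; 11600 ≡ 19 (mod 37); 19·2 ≡ 1, so inverse 2.
M/29 = 14800; 14800 ≡ 10 (mod 29); 10·3 ≡ 1, so inverse 3.
M/25 = 17168; 17168 ≡ 18 (mod 25); 18·7 ≡ 1, so inverse 7.
M/16 = 26825; 26825 ≡ 9 (mod 16); 9·9 ≡ 1, so inverse 9.
n ≡ 29·11600·2 + 16·14800·3 + 12·17168·7 + 13·26825·9 = 5963837.
5963837 mod 429200 = 384237.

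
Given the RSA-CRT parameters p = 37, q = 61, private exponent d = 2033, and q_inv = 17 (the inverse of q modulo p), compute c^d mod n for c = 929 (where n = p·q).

1878

d_p = d mod (p−1) = 2033 mod 36 = 17; d_q = d mod (q−1) = 53.
m₁ = c^(d_p) mod p: c ≡ 4 (mod 37), and 4^17 mod 37 = 28.
m₂ = c^(d_q) mod q: c ≡ 14 (mod 61), and 14^53 mod 61 = 48.
h = q_inv·(m₁ − m₂) mod p = 17·(28 − 48) mod 37 = 30.
m = m₂ + h·q = 48 + 30·61 = 1878.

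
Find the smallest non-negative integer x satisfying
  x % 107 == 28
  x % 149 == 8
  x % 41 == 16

426744

The moduli are pairwise coprime; N = 107·149·41 = 653663.
N/107 = 6109; 6109 ≡ 10 (mod 107); 10·75 ≡ 1, so inverse 75.
N/149 = 4387; 4387 ≡ 66 (mod 149); 66·70 ≡ 1, so inverse 70.
N/41 = 15943; 15943 ≡ 35 (mod 41); 35·34 ≡ 1, so inverse 34.
x ≡ 28·6109·75 + 8·4387·70 + 16·15943·34 = 23958612.
23958612 mod 653663 = 426744.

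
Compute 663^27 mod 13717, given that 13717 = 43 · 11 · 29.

Mod 43: 663 ≡ 18; 18^27 ≡ 2 (mod 43).
Mod 11: 663 ≡ 3; by Fermat, exponent reduces to 27 mod 10 = 7; 3^7 ≡ 9 (mod 11).
Mod 29: 663 ≡ 25; 25^27 ≡ 7 (mod 29).
Combine by CRT: x ≡ 2 (mod 43), x ≡ 9 (mod 11), x ≡ 7 (mod 29) ⇒ x ≡ 2066 (mod 13717).

2066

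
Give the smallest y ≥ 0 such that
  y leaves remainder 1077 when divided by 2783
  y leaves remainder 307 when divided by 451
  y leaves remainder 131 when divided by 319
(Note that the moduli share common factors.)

gcd(2783, 451) = 11 and 11 | (307 − 1077), so the pair is consistent; merging gives y ≡ 87350 (mod 114103), where 114103 = lcm(2783, 451).
gcd(114103, 319) = 11 and 11 | (131 − 87350), so the pair is consistent; merging gives y ≡ 1342483 (mod 3308987), where 3308987 = lcm(114103, 319).
The solution is unique modulo lcm(2783, 451, 319) = 3308987.

1342483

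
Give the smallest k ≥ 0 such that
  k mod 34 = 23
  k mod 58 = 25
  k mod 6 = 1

gcd(34, 58) = 2 and 2 | (25 − 23), so the pair is consistent; merging gives k ≡ 431 (mod 986), where 986 = lcm(34, 58).
gcd(986, 6) = 2 and 2 | (1 − 431), so the pair is consistent; merging gives k ≡ 1417 (mod 2958), where 2958 = lcm(986, 6).
The solution is unique modulo lcm(34, 58, 6) = 2958.

1417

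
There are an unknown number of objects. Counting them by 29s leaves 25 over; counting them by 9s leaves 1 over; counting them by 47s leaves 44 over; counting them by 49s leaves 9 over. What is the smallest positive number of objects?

Combine the congruences pairwise.
From N ≡ 25 (mod 29) write N = 25 + 29t. Substituting into N ≡ 1 (mod 9) gives 29t ≡ 3 (mod 9), and since 2⁻¹ ≡ 5 (mod 9), t ≡ 6. Hence N ≡ 25 + 29·6 = 199 (mod 261).
From N ≡ 199 (mod 261) write N = 199 + 261t. Substituting into N ≡ 44 (mod 47) gives 261t ≡ 33 (mod 47), and since 26⁻¹ ≡ 38 (mod 47), t ≡ 32. Hence N ≡ 199 + 261·32 = 8551 (mod 12267).
From N ≡ 8551 (mod 12267) write N = 8551 + 12267t. Substituting into N ≡ 9 (mod 49) gives 12267t ≡ 33 (mod 49), and since 17⁻¹ ≡ 26 (mod 49), t ≡ 25. Hence N ≡ 8551 + 12267·25 = 315226 (mod 601083).

315226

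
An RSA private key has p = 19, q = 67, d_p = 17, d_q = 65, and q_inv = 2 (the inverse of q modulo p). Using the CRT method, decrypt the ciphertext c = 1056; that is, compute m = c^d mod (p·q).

1185

m₁ = c^(d_p) mod p: c ≡ 11 (mod 19), and 11^17 mod 19 = 7.
m₂ = c^(d_q) mod q: c ≡ 51 (mod 67), and 51^65 mod 67 = 46.
h = q_inv·(m₁ − m₂) mod p = 2·(7 − 46) mod 19 = 17.
m = m₂ + h·q = 46 + 17·67 = 1185.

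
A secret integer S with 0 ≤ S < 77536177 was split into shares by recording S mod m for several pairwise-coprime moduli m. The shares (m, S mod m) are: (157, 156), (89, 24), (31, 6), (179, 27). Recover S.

45163875

The moduli are pairwise coprime; N = 157·89·31·179 = 77536177.
N/157 = 493861; 493861 ≡ 96 (mod 157); 96·18 ≡ 1, so inverse 18.
N/89 = 871193; 871193 ≡ 61 (mod 89); 61·54 ≡ 1, so inverse 54.
N/31 = 2501167; 2501167 ≡ 25 (mod 31); 25·5 ≡ 1, so inverse 5.
N/179 = 433163; 433163 ≡ 162 (mod 179); 162·21 ≡ 1, so inverse 21.
S ≡ 156·493861·18 + 24·871193·54 + 6·2501167·5 + 27·433163·21 = 2836466247.
2836466247 mod 77536177 = 45163875.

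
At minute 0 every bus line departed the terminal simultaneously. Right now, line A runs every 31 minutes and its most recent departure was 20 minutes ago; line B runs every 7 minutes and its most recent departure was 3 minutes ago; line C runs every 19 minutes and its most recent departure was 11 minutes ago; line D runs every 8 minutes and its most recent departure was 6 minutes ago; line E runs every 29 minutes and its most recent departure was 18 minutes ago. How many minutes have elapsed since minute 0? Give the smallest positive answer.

333518

The moduli are pairwise coprime; N = 31·7·19·8·29 = 956536.
N/31 = 30856; 30856 ≡ 11 (mod 31); 11·17 ≡ 1, so inverse 17.
N/7 = 136648; 136648 ≡ 1 (mod 7), inverse 1.
N/19 = 50344; 50344 ≡ 13 (mod 19); 13·3 ≡ 1, so inverse 3.
N/8 = 119567; 119567 ≡ 7 (mod 8); 7·7 ≡ 1, so inverse 7.
N/29 = 32984; 32984 ≡ 11 (mod 29); 11·8 ≡ 1, so inverse 8.
t ≡ 20·30856·17 + 3·136648·1 + 11·50344·3 + 6·119567·7 + 18·32984·8 = 22333846.
22333846 mod 956536 = 333518.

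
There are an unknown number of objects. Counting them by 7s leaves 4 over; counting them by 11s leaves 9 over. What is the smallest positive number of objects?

Combine the congruences pairwise.
From N ≡ 4 (mod 7) write N = 4 + 7t. Substituting into N ≡ 9 (mod 11) gives 7t ≡ 5 (mod 11), and since 7⁻¹ ≡ 8 (mod 11), t ≡ 7. Hence N ≡ 4 + 7·7 = 53 (mod 77).

53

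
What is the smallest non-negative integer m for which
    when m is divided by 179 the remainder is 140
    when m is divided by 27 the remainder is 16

1393

From m ≡ 140 (mod 179) write m = 140 + 179t. Substituting into m ≡ 16 (mod 27) gives 179t ≡ 11 (mod 27), and since 17⁻¹ ≡ 8 (mod 27), t ≡ 7. Hence m ≡ 140 + 179·7 = 1393 (mod 4833).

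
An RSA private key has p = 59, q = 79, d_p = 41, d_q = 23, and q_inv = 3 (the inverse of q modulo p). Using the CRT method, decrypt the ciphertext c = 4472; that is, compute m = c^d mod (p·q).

m₁ = c^(d_p) mod p: c ≡ 47 (mod 59), and 47^41 mod 59 = 23.
m₂ = c^(d_q) mod q: c ≡ 48 (mod 79), and 48^23 mod 79 = 3.
h = q_inv·(m₁ − m₂) mod p = 3·(23 − 3) mod 59 = 1.
m = m₂ + h·q = 3 + 1·79 = 82.

82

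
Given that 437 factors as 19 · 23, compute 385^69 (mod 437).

Mod 19: 385 ≡ 5; by Fermat, exponent reduces to 69 mod 18 = 15; 5^15 ≡ 7 (mod 19).
Mod 23: 385 ≡ 17; by Fermat, exponent reduces to 69 mod 22 = 3; 17^3 ≡ 14 (mod 23).
Combine by CRT: x ≡ 7 (mod 19), x ≡ 14 (mod 23) ⇒ x ≡ 83 (mod 437).

83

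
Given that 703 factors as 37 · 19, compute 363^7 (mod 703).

Mod 37: 363 ≡ 30; 30^7 ≡ 3 (mod 37).
Mod 19: 363 ≡ 2; 2^7 ≡ 14 (mod 19).
Combine by CRT: x ≡ 3 (mod 37), x ≡ 14 (mod 19) ⇒ x ≡ 299 (mod 703).

299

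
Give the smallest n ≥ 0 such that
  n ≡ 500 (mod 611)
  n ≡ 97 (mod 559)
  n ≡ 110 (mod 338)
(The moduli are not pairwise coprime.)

gcd(611, 559) = 13 and 13 | (97 − 500), so the pair is consistent; merging gives n ≡ 2333 (mod 26273), where 26273 = lcm(611, 559).
gcd(26273, 338) = 13 and 13 | (110 − 2333), so the pair is consistent; merging gives n ≡ 448974 (mod 683098), where 683098 = lcm(26273, 338).
The solution is unique modulo lcm(611, 559, 338) = 683098.

448974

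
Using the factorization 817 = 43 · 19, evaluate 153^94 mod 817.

Mod 43: 153 ≡ 24; by Fermat, exponent reduces to 94 mod 42 = 10; 24^10 ≡ 40 (mod 43).
Mod 19: 153 ≡ 1; by Fermat, exponent reduces to 94 mod 18 = 4; 1^4 ≡ 1 (mod 19).
Combine by CRT: x ≡ 40 (mod 43), x ≡ 1 (mod 19) ⇒ x ≡ 685 (mod 817).

685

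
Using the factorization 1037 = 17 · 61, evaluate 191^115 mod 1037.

Mod 17: 191 ≡ 4; by Fermat, exponent reduces to 115 mod 16 = 3; 4^3 ≡ 13 (mod 17).
Mod 61: 191 ≡ 8; by Fermat, exponent reduces to 115 mod 60 = 55; 8^55 ≡ 50 (mod 61).
Combine by CRT: x ≡ 13 (mod 17), x ≡ 50 (mod 61) ⇒ x ≡ 965 (mod 1037).

965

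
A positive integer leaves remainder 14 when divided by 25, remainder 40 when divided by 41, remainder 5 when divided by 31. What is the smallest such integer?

22139

The moduli are pairwise coprime; N = 25·41·31 = 31775.
N/25 = 1271; 1271 ≡ 21 (mod 25); 21·6 ≡ 1, so inverse 6.
N/41 = 775; 775 ≡ 37 (mod 41); 37·10 ≡ 1, so inverse 10.
N/31 = 1025; 1025 ≡ 2 (mod 31); 2·16 ≡ 1, so inverse 16.
m ≡ 14·1271·6 + 40·775·10 + 5·1025·16 = 498764.
498764 mod 31775 = 22139.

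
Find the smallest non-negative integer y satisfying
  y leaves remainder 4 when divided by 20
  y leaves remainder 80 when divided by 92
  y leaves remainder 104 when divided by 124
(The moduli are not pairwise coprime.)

Combine the congruences pairwise.
gcd(20, 92) = 4 and 4 | (80 − 4), so the pair is consistent; merging gives y ≡ 264 (mod 460), where 460 = lcm(20, 92).
gcd(460, 124) = 4 and 4 | (104 − 264), so the pair is consistent; merging gives y ≡ 724 (mod 14260), where 14260 = lcm(460, 124).
The solution is unique modulo lcm(20, 92, 124) = 14260.

724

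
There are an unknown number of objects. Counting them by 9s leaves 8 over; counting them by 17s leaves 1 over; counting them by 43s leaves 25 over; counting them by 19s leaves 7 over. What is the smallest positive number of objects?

From N ≡ 8 (mod 9) write N = 8 + 9t. Substituting into N ≡ 1 (mod 17) gives 9t ≡ 10 (mod 17), and since 9⁻¹ ≡ 2 (mod 17), t ≡ 3. Hence N ≡ 8 + 9·3 = 35 (mod 153).
From N ≡ 35 (mod 153) write N = 35 + 153t. Substituting into N ≡ 25 (mod 43) gives 153t ≡ 33 (mod 43), and since 24⁻¹ ≡ 9 (mod 43), t ≡ 39. Hence N ≡ 35 + 153·39 = 6002 (mod 6579).
From N ≡ 6002 (mod 6579) write N = 6002 + 6579t. Substituting into N ≡ 7 (mod 19) gives 6579t ≡ 9 (mod 19), and since 5⁻¹ ≡ 4 (mod 19), t ≡ 17. Hence N ≡ 6002 + 6579·17 = 117845 (mod 125001).

117845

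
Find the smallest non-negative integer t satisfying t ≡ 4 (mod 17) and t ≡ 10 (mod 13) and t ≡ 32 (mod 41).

5444

Combine the congruences pairwise.
From t ≡ 4 (mod 17) write t = 4 + 17s. Substituting into t ≡ 10 (mod 13) gives 17s ≡ 6 (mod 13), and since 4⁻¹ ≡ 10 (mod 13), s ≡ 8. Hence t ≡ 4 + 17·8 = 140 (mod 221).
From t ≡ 140 (mod 221) write t = 140 + 221s. Substituting into t ≡ 32 (mod 41) gives 221s ≡ 15 (mod 41), and since 16⁻¹ ≡ 18 (mod 41), s ≡ 24. Hence t ≡ 140 + 221·24 = 5444 (mod 9061).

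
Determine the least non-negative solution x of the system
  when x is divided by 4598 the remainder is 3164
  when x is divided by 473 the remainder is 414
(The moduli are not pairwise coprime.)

131908

gcd(4598, 473) = 11 and 11 | (414 − 3164), so the pair is consistent; merging gives x ≡ 131908 (mod 197714), where 197714 = lcm(4598, 473).
The solution is unique modulo lcm(4598, 473) = 197714.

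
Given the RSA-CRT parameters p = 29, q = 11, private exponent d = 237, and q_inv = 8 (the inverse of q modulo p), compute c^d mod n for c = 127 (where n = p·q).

195

d_p = d mod (p−1) = 237 mod 28 = 13; d_q = d mod (q−1) = 7.
m₁ = c^(d_p) mod p: c ≡ 11 (mod 29), and 11^13 mod 29 = 21.
m₂ = c^(d_q) mod q: c ≡ 6 (mod 11), and 6^7 mod 11 = 8.
h = q_inv·(m₁ − m₂) mod p = 8·(21 − 8) mod 29 = 17.
m = m₂ + h·q = 8 + 17·11 = 195.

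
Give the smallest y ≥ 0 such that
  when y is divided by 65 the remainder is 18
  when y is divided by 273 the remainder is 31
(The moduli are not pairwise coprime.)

1123

gcd(65, 273) = 13 and 13 | (31 − 18), so the pair is consistent; merging gives y ≡ 1123 (mod 1365), where 1365 = lcm(65, 273).
The solution is unique modulo lcm(65, 273) = 1365.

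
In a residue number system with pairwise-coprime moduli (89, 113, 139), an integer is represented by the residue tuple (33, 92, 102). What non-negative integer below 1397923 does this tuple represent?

From x ≡ 33 (mod 89) write x = 33 + 89t. Substituting into x ≡ 92 (mod 113) gives 89t ≡ 59 (mod 113), and since 89⁻¹ ≡ 80 (mod 113), t ≡ 87. Hence x ≡ 33 + 89·87 = 7776 (mod 10057).
From x ≡ 7776 (mod 10057) write x = 7776 + 10057t. Substituting into x ≡ 102 (mod 139) gives 10057t ≡ 110 (mod 139), and since 49⁻¹ ≡ 122 (mod 139), t ≡ 76. Hence x ≡ 7776 + 10057·76 = 772108 (mod 1397923).

772108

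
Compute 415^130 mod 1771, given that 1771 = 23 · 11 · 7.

Mod 23: 415 ≡ 1; by Fermat, exponent reduces to 130 mod 22 = 20; 1^20 ≡ 1 (mod 23).
Mod 11: 415 ≡ 8; since 10 | 130, by Fermat 8^130 ≡ 1 (mod 11).
Mod 7: 415 ≡ 2; by Fermat, exponent reduces to 130 mod 6 = 4; 2^4 ≡ 2 (mod 7).
Combine by CRT: x ≡ 1 (mod 23), x ≡ 1 (mod 11), x ≡ 2 (mod 7) ⇒ x ≡ 254 (mod 1771).

254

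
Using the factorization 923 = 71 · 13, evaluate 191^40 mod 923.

Mod 71: 191 ≡ 49; 49^40 ≡ 45 (mod 71).
Mod 13: 191 ≡ 9; by Fermat, exponent reduces to 40 mod 12 = 4; 9^4 ≡ 9 (mod 13).
Combine by CRT: x ≡ 45 (mod 71), x ≡ 9 (mod 13) ⇒ x ≡ 542 (mod 923).

542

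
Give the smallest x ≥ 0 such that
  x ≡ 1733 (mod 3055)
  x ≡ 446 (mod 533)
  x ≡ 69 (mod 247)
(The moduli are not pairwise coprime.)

1156523

gcd(3055, 533) = 13 and 13 | (446 − 1733), so the pair is consistent; merging gives x ≡ 29228 (mod 125255), where 125255 = lcm(3055, 533).
gcd(125255, 247) = 13 and 13 | (69 − 29228), so the pair is consistent; merging gives x ≡ 1156523 (mod 2379845), where 2379845 = lcm(125255, 247).
The solution is unique modulo lcm(3055, 533, 247) = 2379845.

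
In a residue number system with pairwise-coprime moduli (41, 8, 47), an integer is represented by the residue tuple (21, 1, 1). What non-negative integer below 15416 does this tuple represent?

The moduli are pairwise coprime; N = 41·8·47 = 15416.
N/41 = 376; 376 ≡ 7 (mod 41); 7·6 ≡ 1, so inverse 6.
N/8 = 1927; 1927 ≡ 7 (mod 8); 7·7 ≡ 1, so inverse 7.
N/47 = 328; 328 ≡ 46 (mod 47); 46·46 ≡ 1, so inverse 46.
x ≡ 21·376·6 + 1·1927·7 + 1·328·46 = 75953.
75953 mod 15416 = 14289.

14289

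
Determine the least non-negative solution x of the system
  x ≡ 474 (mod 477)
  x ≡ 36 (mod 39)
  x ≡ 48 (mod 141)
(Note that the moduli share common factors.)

186027

gcd(477, 39) = 3 and 3 | (36 − 474), so the pair is consistent; merging gives x ≡ 6198 (mod 6201), where 6201 = lcm(477, 39).
gcd(6201, 141) = 3 and 3 | (48 − 6198), so the pair is consistent; merging gives x ≡ 186027 (mod 291447), where 291447 = lcm(6201, 141).
The solution is unique modulo lcm(477, 39, 141) = 291447.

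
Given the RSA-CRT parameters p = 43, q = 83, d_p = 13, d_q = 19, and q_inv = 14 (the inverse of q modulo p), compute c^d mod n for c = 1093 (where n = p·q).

m₁ = c^(d_p) mod p: c ≡ 18 (mod 43), and 18^13 mod 43 = 29.
m₂ = c^(d_q) mod q: c ≡ 14 (mod 83), and 14^19 mod 83 = 45.
h = q_inv·(m₁ − m₂) mod p = 14·(29 − 45) mod 43 = 34.
m = m₂ + h·q = 45 + 34·83 = 2867.

2867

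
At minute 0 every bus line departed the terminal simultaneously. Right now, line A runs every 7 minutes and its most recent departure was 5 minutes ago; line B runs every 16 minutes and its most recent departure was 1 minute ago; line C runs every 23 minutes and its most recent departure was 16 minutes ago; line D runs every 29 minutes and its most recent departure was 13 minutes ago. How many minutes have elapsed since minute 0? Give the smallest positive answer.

59057

From t ≡ 5 (mod 7) write t = 5 + 7s. Substituting into t ≡ 1 (mod 16) gives 7s ≡ 12 (mod 16), and since 7⁻¹ ≡ 7 (mod 16), s ≡ 4. Hence t ≡ 5 + 7·4 = 33 (mod 112).
From t ≡ 33 (mod 112) write t = 33 + 112s. Substituting into t ≡ 16 (mod 23) gives 112s ≡ 6 (mod 23), and since 20⁻¹ ≡ 15 (mod 23), s ≡ 21. Hence t ≡ 33 + 112·21 = 2385 (mod 2576).
From t ≡ 2385 (mod 2576) write t = 2385 + 2576s. Substituting into t ≡ 13 (mod 29) gives 2576s ≡ 6 (mod 29), and since 24⁻¹ ≡ 23 (mod 29), s ≡ 22. Hence t ≡ 2385 + 2576·22 = 59057 (mod 74704).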